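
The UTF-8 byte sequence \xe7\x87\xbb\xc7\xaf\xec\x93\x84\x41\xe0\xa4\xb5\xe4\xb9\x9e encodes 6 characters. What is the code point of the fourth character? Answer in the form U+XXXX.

Offset 0: leading byte 0xE7 = 11100111 → 3-byte char #1 = E7 87 BB.
Offset 3: leading byte 0xC7 = 11000111 → 2-byte char #2 = C7 AF.
Offset 5: leading byte 0xEC = 11101100 → 3-byte char #3 = EC 93 84.
Offset 8: leading byte 0x41 = 01000001 → 1-byte char #4 = 41.
Leading byte 0x41 = 01000001 matches 0xxxxxxx → 1-byte sequence.
Byte 1: 0x41 = 01000001, payload 1000001 (7 bits).
Concatenate: 1000001 = 0x41 (7 bits → U+0041).

U+0041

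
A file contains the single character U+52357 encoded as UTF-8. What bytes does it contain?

F1 92 8D 97

U+52357 = 0x52357 = 336727 decimal. In range U+10000–U+10FFFF → 4-byte form: 11110xxx 10xxxxxx 10xxxxxx 10xxxxxx.
Binary (21 bits): 001010010001101010111.
Split 3+6+6+6: 001 | 010010 | 001101 | 010111.
Byte 1: 11110001 = 0xF1.
Byte 2: 10010010 = 0x92.
Byte 3: 10001101 = 0x8D.
Byte 4: 10010111 = 0x97.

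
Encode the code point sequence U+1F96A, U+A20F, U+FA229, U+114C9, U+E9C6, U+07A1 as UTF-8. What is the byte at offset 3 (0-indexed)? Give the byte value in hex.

U+1F96A → 4-byte form F0 9F A5 AA at offsets 0–3.
Offset 3 falls in char 1's range; it's byte 4 of F0 9F A5 AA = 0xAA.

0xAA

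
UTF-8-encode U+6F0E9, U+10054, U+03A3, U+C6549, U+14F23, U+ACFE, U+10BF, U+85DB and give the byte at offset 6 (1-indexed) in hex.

0x90

1-indexed offset 6 is 0-indexed offset 5.
U+6F0E9 → 4-byte form F1 AF 83 A9 at offsets 0–3.
U+10054 → 4-byte form F0 90 81 94 at offsets 4–7.
Offset 5 falls in char 2's range; it's byte 2 of F0 90 81 94 = 0x90.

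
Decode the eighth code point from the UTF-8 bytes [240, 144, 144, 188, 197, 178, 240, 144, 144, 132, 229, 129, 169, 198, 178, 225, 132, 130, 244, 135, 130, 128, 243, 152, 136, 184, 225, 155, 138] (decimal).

U+D8238

Offset 0: leading byte 0xF0 = 11110000 → 4-byte char #1 = F0 90 90 BC.
Offset 4: leading byte 0xC5 = 11000101 → 2-byte char #2 = C5 B2.
Offset 6: leading byte 0xF0 = 11110000 → 4-byte char #3 = F0 90 90 84.
Offset 10: leading byte 0xE5 = 11100101 → 3-byte char #4 = E5 81 A9.
Offset 13: leading byte 0xC6 = 11000110 → 2-byte char #5 = C6 B2.
Offset 15: leading byte 0xE1 = 11100001 → 3-byte char #6 = E1 84 82.
Offset 18: leading byte 0xF4 = 11110100 → 4-byte char #7 = F4 87 82 80.
Offset 22: leading byte 0xF3 = 11110011 → 4-byte char #8 = F3 98 88 B8.
Leading byte 0xF3 = 11110011 matches 11110xxx → 4-byte sequence.
Byte 1: 0xF3 = 11110011, payload 011 (3 bits).
Byte 2: 0x98 = 10011000 (10xxxxxx ✓), payload 011000.
Byte 3: 0x88 = 10001000 (10xxxxxx ✓), payload 001000.
Byte 4: 0xB8 = 10111000 (10xxxxxx ✓), payload 111000.
Concatenate: 011011000001000111000 = 0xD8238 (21 bits → U+D8238).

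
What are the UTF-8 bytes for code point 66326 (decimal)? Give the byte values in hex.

F0 90 8C 96

U+10316 = 0x10316 = 66326 decimal. In range U+10000–U+10FFFF → 4-byte form: 11110xxx 10xxxxxx 10xxxxxx 10xxxxxx.
Binary (21 bits): 000010000001100010110.
Split 3+6+6+6: 000 | 010000 | 001100 | 010110.
Byte 1: 11110000 = 0xF0.
Byte 2: 10010000 = 0x90.
Byte 3: 10001100 = 0x8C.
Byte 4: 10010110 = 0x96.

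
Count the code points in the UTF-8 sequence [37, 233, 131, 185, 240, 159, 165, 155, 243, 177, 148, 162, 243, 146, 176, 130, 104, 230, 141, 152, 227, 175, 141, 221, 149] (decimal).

Byte at offset 0: 0x25 = 00100101 → 1-byte char (#1). Advance 1.
Byte at offset 1: 0xE9 = 11101001 → 3-byte char (#2). Advance 3.
Byte at offset 4: 0xF0 = 11110000 → 4-byte char (#3). Advance 4.
Byte at offset 8: 0xF3 = 11110011 → 4-byte char (#4). Advance 4.
Byte at offset 12: 0xF3 = 11110011 → 4-byte char (#5). Advance 4.
Byte at offset 16: 0x68 = 01101000 → 1-byte char (#6). Advance 1.
Byte at offset 17: 0xE6 = 11100110 → 3-byte char (#7). Advance 3.
Byte at offset 20: 0xE3 = 11100011 → 3-byte char (#8). Advance 3.
Byte at offset 23: 0xDD = 11011101 → 2-byte char (#9). Advance 2.
Reached end at offset 25 after 9 code points.

9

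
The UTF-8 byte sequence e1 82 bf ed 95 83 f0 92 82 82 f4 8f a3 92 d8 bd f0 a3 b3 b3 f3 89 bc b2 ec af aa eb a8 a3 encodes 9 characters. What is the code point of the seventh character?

Offset 0: leading byte 0xE1 = 11100001 → 3-byte char #1 = E1 82 BF.
Offset 3: leading byte 0xED = 11101101 → 3-byte char #2 = ED 95 83.
Offset 6: leading byte 0xF0 = 11110000 → 4-byte char #3 = F0 92 82 82.
Offset 10: leading byte 0xF4 = 11110100 → 4-byte char #4 = F4 8F A3 92.
Offset 14: leading byte 0xD8 = 11011000 → 2-byte char #5 = D8 BD.
Offset 16: leading byte 0xF0 = 11110000 → 4-byte char #6 = F0 A3 B3 B3.
Offset 20: leading byte 0xF3 = 11110011 → 4-byte char #7 = F3 89 BC B2.
Leading byte 0xF3 = 11110011 matches 11110xxx → 4-byte sequence.
Byte 1: 0xF3 = 11110011, payload 011 (3 bits).
Byte 2: 0x89 = 10001001 (10xxxxxx ✓), payload 001001.
Byte 3: 0xBC = 10111100 (10xxxxxx ✓), payload 111100.
Byte 4: 0xB2 = 10110010 (10xxxxxx ✓), payload 110010.
Concatenate: 011001001111100110010 = 0xC9F32 (21 bits → U+C9F32).

U+C9F32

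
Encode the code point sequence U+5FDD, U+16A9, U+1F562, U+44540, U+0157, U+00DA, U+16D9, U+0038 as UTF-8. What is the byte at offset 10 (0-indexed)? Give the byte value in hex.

0xF1

U+5FDD → 3-byte form E5 BF 9D at offsets 0–2.
U+16A9 → 3-byte form E1 9A A9 at offsets 3–5.
U+1F562 → 4-byte form F0 9F 95 A2 at offsets 6–9.
U+44540 → 4-byte form F1 84 95 80 at offsets 10–13.
Offset 10 falls in char 4's range; it's byte 1 of F1 84 95 80 = 0xF1.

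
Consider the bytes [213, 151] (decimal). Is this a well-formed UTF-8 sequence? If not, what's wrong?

valid

Leading byte 0xD5 = 11010101 → 2-byte form.
Continuation bytes 0x97=10010111 all match 10xxxxxx.
Decoded value 0x557 is ≥ 0x80 (shortest form) and not a surrogate.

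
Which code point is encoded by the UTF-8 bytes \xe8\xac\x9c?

Leading byte 0xE8 = 11101000 matches 1110xxxx → 3-byte sequence.
Byte 1: 0xE8 = 11101000, payload 1000 (4 bits).
Byte 2: 0xAC = 10101100 (10xxxxxx ✓), payload 101100.
Byte 3: 0x9C = 10011100 (10xxxxxx ✓), payload 011100.
Concatenate: 1000101100011100 = 0x8B1C (16 bits → U+8B1C).

U+8B1C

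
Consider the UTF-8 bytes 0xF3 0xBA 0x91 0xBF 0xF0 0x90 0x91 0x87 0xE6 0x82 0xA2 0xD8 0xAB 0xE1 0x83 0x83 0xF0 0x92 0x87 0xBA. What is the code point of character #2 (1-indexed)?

U+10447

Offset 0: leading byte 0xF3 = 11110011 → 4-byte char #1 = F3 BA 91 BF.
Offset 4: leading byte 0xF0 = 11110000 → 4-byte char #2 = F0 90 91 87.
Leading byte 0xF0 = 11110000 matches 11110xxx → 4-byte sequence.
Byte 1: 0xF0 = 11110000, payload 000 (3 bits).
Byte 2: 0x90 = 10010000 (10xxxxxx ✓), payload 010000.
Byte 3: 0x91 = 10010001 (10xxxxxx ✓), payload 010001.
Byte 4: 0x87 = 10000111 (10xxxxxx ✓), payload 000111.
Concatenate: 000010000010001000111 = 0x10447 (21 bits → U+10447).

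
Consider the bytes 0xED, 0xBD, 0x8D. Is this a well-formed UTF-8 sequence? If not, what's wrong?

Structurally a 3-byte sequence; payload = 0xDF4D.
But 0xDF4D is in U+D800–U+DFFF, the surrogate range. Surrogates are not Unicode scalar values and are forbidden in UTF-8.

invalid (encodes a surrogate (U+D800–U+DFFF))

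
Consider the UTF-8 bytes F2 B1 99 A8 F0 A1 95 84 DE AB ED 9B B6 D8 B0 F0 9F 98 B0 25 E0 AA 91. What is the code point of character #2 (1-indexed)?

U+21544

Offset 0: leading byte 0xF2 = 11110010 → 4-byte char #1 = F2 B1 99 A8.
Offset 4: leading byte 0xF0 = 11110000 → 4-byte char #2 = F0 A1 95 84.
Leading byte 0xF0 = 11110000 matches 11110xxx → 4-byte sequence.
Byte 1: 0xF0 = 11110000, payload 000 (3 bits).
Byte 2: 0xA1 = 10100001 (10xxxxxx ✓), payload 100001.
Byte 3: 0x95 = 10010101 (10xxxxxx ✓), payload 010101.
Byte 4: 0x84 = 10000100 (10xxxxxx ✓), payload 000100.
Concatenate: 000100001010101000100 = 0x21544 (21 bits → U+21544).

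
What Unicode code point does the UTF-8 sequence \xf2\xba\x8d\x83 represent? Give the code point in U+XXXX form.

U+BA343

Leading byte 0xF2 = 11110010 matches 11110xxx → 4-byte sequence.
Byte 1: 0xF2 = 11110010, payload 010 (3 bits).
Byte 2: 0xBA = 10111010 (10xxxxxx ✓), payload 111010.
Byte 3: 0x8D = 10001101 (10xxxxxx ✓), payload 001101.
Byte 4: 0x83 = 10000011 (10xxxxxx ✓), payload 000011.
Concatenate: 010111010001101000011 = 0xBA343 (21 bits → U+BA343).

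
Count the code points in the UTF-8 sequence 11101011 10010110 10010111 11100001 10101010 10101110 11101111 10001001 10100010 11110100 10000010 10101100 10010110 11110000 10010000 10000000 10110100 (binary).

Byte at offset 0: 0xEB = 11101011 → 3-byte char (#1). Advance 3.
Byte at offset 3: 0xE1 = 11100001 → 3-byte char (#2). Advance 3.
Byte at offset 6: 0xEF = 11101111 → 3-byte char (#3). Advance 3.
Byte at offset 9: 0xF4 = 11110100 → 4-byte char (#4). Advance 4.
Byte at offset 13: 0xF0 = 11110000 → 4-byte char (#5). Advance 4.
Reached end at offset 17 after 5 code points.

5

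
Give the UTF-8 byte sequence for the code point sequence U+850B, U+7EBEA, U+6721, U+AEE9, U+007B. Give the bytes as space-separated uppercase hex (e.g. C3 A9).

E8 94 8B F1 BE AF AA E6 9C A1 EA BB A9 7B

U+850B: 3-byte form → E8 94 8B.
U+7EBEA: 4-byte form → F1 BE AF AA.
U+6721: 3-byte form → E6 9C A1.
U+AEE9: 3-byte form → EA BB A9.
U+007B: 1-byte form → 7B.
Concatenated (14 bytes): E8 94 8B F1 BE AF AA E6 9C A1 EA BB A9 7B.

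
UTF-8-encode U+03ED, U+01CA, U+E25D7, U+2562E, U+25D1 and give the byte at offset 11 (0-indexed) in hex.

U+03ED → 2-byte form CF AD at offsets 0–1.
U+01CA → 2-byte form C7 8A at offsets 2–3.
U+E25D7 → 4-byte form F3 A2 97 97 at offsets 4–7.
U+2562E → 4-byte form F0 A5 98 AE at offsets 8–11.
Offset 11 falls in char 4's range; it's byte 4 of F0 A5 98 AE = 0xAE.

0xAE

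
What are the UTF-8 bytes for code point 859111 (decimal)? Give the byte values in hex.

F3 91 AF A7

U+D1BE7 = 0xD1BE7 = 859111 decimal. In range U+10000–U+10FFFF → 4-byte form: 11110xxx 10xxxxxx 10xxxxxx 10xxxxxx.
Binary (21 bits): 011010001101111100111.
Split 3+6+6+6: 011 | 010001 | 101111 | 100111.
Byte 1: 11110011 = 0xF3.
Byte 2: 10010001 = 0x91.
Byte 3: 10101111 = 0xAF.
Byte 4: 10100111 = 0xA7.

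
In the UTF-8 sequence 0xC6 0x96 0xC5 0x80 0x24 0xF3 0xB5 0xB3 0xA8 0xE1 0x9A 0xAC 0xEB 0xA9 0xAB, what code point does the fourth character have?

Offset 0: leading byte 0xC6 = 11000110 → 2-byte char #1 = C6 96.
Offset 2: leading byte 0xC5 = 11000101 → 2-byte char #2 = C5 80.
Offset 4: leading byte 0x24 = 00100100 → 1-byte char #3 = 24.
Offset 5: leading byte 0xF3 = 11110011 → 4-byte char #4 = F3 B5 B3 A8.
Leading byte 0xF3 = 11110011 matches 11110xxx → 4-byte sequence.
Byte 1: 0xF3 = 11110011, payload 011 (3 bits).
Byte 2: 0xB5 = 10110101 (10xxxxxx ✓), payload 110101.
Byte 3: 0xB3 = 10110011 (10xxxxxx ✓), payload 110011.
Byte 4: 0xA8 = 10101000 (10xxxxxx ✓), payload 101000.
Concatenate: 011110101110011101000 = 0xF5CE8 (21 bits → U+F5CE8).

U+F5CE8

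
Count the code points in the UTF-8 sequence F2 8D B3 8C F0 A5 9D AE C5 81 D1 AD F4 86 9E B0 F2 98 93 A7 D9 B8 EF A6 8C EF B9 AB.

9

Byte at offset 0: 0xF2 = 11110010 → 4-byte char (#1). Advance 4.
Byte at offset 4: 0xF0 = 11110000 → 4-byte char (#2). Advance 4.
Byte at offset 8: 0xC5 = 11000101 → 2-byte char (#3). Advance 2.
Byte at offset 10: 0xD1 = 11010001 → 2-byte char (#4). Advance 2.
Byte at offset 12: 0xF4 = 11110100 → 4-byte char (#5). Advance 4.
Byte at offset 16: 0xF2 = 11110010 → 4-byte char (#6). Advance 4.
Byte at offset 20: 0xD9 = 11011001 → 2-byte char (#7). Advance 2.
Byte at offset 22: 0xEF = 11101111 → 3-byte char (#8). Advance 3.
Byte at offset 25: 0xEF = 11101111 → 3-byte char (#9). Advance 3.
Reached end at offset 28 after 9 code points.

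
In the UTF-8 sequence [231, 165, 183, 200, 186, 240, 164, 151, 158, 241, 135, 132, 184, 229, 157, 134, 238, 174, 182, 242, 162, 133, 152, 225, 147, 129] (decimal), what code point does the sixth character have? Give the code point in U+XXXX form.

U+EBB6

Offset 0: leading byte 0xE7 = 11100111 → 3-byte char #1 = E7 A5 B7.
Offset 3: leading byte 0xC8 = 11001000 → 2-byte char #2 = C8 BA.
Offset 5: leading byte 0xF0 = 11110000 → 4-byte char #3 = F0 A4 97 9E.
Offset 9: leading byte 0xF1 = 11110001 → 4-byte char #4 = F1 87 84 B8.
Offset 13: leading byte 0xE5 = 11100101 → 3-byte char #5 = E5 9D 86.
Offset 16: leading byte 0xEE = 11101110 → 3-byte char #6 = EE AE B6.
Leading byte 0xEE = 11101110 matches 1110xxxx → 3-byte sequence.
Byte 1: 0xEE = 11101110, payload 1110 (4 bits).
Byte 2: 0xAE = 10101110 (10xxxxxx ✓), payload 101110.
Byte 3: 0xB6 = 10110110 (10xxxxxx ✓), payload 110110.
Concatenate: 1110101110110110 = 0xEBB6 (16 bits → U+EBB6).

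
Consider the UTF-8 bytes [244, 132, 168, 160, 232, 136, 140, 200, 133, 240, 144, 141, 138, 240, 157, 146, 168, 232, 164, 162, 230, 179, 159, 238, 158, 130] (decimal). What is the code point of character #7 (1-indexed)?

U+6CDF

Offset 0: leading byte 0xF4 = 11110100 → 4-byte char #1 = F4 84 A8 A0.
Offset 4: leading byte 0xE8 = 11101000 → 3-byte char #2 = E8 88 8C.
Offset 7: leading byte 0xC8 = 11001000 → 2-byte char #3 = C8 85.
Offset 9: leading byte 0xF0 = 11110000 → 4-byte char #4 = F0 90 8D 8A.
Offset 13: leading byte 0xF0 = 11110000 → 4-byte char #5 = F0 9D 92 A8.
Offset 17: leading byte 0xE8 = 11101000 → 3-byte char #6 = E8 A4 A2.
Offset 20: leading byte 0xE6 = 11100110 → 3-byte char #7 = E6 B3 9F.
Leading byte 0xE6 = 11100110 matches 1110xxxx → 3-byte sequence.
Byte 1: 0xE6 = 11100110, payload 0110 (4 bits).
Byte 2: 0xB3 = 10110011 (10xxxxxx ✓), payload 110011.
Byte 3: 0x9F = 10011111 (10xxxxxx ✓), payload 011111.
Concatenate: 0110110011011111 = 0x6CDF (16 bits → U+6CDF).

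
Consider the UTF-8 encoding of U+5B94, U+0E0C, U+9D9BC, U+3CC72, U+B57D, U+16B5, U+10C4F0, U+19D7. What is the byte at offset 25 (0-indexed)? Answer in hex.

0xA7

U+5B94 → 3-byte form E5 AE 94 at offsets 0–2.
U+0E0C → 3-byte form E0 B8 8C at offsets 3–5.
U+9D9BC → 4-byte form F2 9D A6 BC at offsets 6–9.
U+3CC72 → 4-byte form F0 BC B1 B2 at offsets 10–13.
U+B57D → 3-byte form EB 95 BD at offsets 14–16.
U+16B5 → 3-byte form E1 9A B5 at offsets 17–19.
U+10C4F0 → 4-byte form F4 8C 93 B0 at offsets 20–23.
U+19D7 → 3-byte form E1 A7 97 at offsets 24–26.
Offset 25 falls in char 8's range; it's byte 2 of E1 A7 97 = 0xA7.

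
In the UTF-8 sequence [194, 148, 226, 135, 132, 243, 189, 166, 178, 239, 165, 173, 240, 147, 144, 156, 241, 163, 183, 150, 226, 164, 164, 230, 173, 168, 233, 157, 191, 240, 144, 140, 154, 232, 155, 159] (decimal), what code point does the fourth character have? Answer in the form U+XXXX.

Offset 0: leading byte 0xC2 = 11000010 → 2-byte char #1 = C2 94.
Offset 2: leading byte 0xE2 = 11100010 → 3-byte char #2 = E2 87 84.
Offset 5: leading byte 0xF3 = 11110011 → 4-byte char #3 = F3 BD A6 B2.
Offset 9: leading byte 0xEF = 11101111 → 3-byte char #4 = EF A5 AD.
Leading byte 0xEF = 11101111 matches 1110xxxx → 3-byte sequence.
Byte 1: 0xEF = 11101111, payload 1111 (4 bits).
Byte 2: 0xA5 = 10100101 (10xxxxxx ✓), payload 100101.
Byte 3: 0xAD = 10101101 (10xxxxxx ✓), payload 101101.
Concatenate: 1111100101101101 = 0xF96D (16 bits → U+F96D).

U+F96D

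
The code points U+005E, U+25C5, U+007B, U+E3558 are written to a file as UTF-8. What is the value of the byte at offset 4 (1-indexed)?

0x85

1-indexed offset 4 is 0-indexed offset 3.
U+005E → 1-byte form 5E at offsets 0–0.
U+25C5 → 3-byte form E2 97 85 at offsets 1–3.
Offset 3 falls in char 2's range; it's byte 3 of E2 97 85 = 0x85.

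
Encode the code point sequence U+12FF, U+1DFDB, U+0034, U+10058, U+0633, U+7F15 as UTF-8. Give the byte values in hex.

E1 8B BF F0 9D BF 9B 34 F0 90 81 98 D8 B3 E7 BC 95

U+12FF: 3-byte form → E1 8B BF.
U+1DFDB: 4-byte form → F0 9D BF 9B.
U+0034: 1-byte form → 34.
U+10058: 4-byte form → F0 90 81 98.
U+0633: 2-byte form → D8 B3.
U+7F15: 3-byte form → E7 BC 95.
Concatenated (17 bytes): E1 8B BF F0 9D BF 9B 34 F0 90 81 98 D8 B3 E7 BC 95.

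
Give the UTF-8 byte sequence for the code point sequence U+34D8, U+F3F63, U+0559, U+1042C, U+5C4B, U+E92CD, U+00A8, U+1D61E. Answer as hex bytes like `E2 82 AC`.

U+34D8: 3-byte form → E3 93 98.
U+F3F63: 4-byte form → F3 B3 BD A3.
U+0559: 2-byte form → D5 99.
U+1042C: 4-byte form → F0 90 90 AC.
U+5C4B: 3-byte form → E5 B1 8B.
U+E92CD: 4-byte form → F3 A9 8B 8D.
U+00A8: 2-byte form → C2 A8.
U+1D61E: 4-byte form → F0 9D 98 9E.
Concatenated (26 bytes): E3 93 98 F3 B3 BD A3 D5 99 F0 90 90 AC E5 B1 8B F3 A9 8B 8D C2 A8 F0 9D 98 9E.

E3 93 98 F3 B3 BD A3 D5 99 F0 90 90 AC E5 B1 8B F3 A9 8B 8D C2 A8 F0 9D 98 9E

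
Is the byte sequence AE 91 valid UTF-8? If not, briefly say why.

invalid (continuation byte with no leading byte)

Byte 0xAE = 10101110 has the form 10xxxxxx — a continuation byte — but there is no preceding leading byte.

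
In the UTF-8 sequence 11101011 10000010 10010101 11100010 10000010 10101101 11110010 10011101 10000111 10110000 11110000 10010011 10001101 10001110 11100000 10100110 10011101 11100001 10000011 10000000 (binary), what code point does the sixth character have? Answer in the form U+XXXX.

U+10C0

Offset 0: leading byte 0xEB = 11101011 → 3-byte char #1 = EB 82 95.
Offset 3: leading byte 0xE2 = 11100010 → 3-byte char #2 = E2 82 AD.
Offset 6: leading byte 0xF2 = 11110010 → 4-byte char #3 = F2 9D 87 B0.
Offset 10: leading byte 0xF0 = 11110000 → 4-byte char #4 = F0 93 8D 8E.
Offset 14: leading byte 0xE0 = 11100000 → 3-byte char #5 = E0 A6 9D.
Offset 17: leading byte 0xE1 = 11100001 → 3-byte char #6 = E1 83 80.
Leading byte 0xE1 = 11100001 matches 1110xxxx → 3-byte sequence.
Byte 1: 0xE1 = 11100001, payload 0001 (4 bits).
Byte 2: 0x83 = 10000011 (10xxxxxx ✓), payload 000011.
Byte 3: 0x80 = 10000000 (10xxxxxx ✓), payload 000000.
Concatenate: 0001000011000000 = 0x10C0 (16 bits → U+10C0).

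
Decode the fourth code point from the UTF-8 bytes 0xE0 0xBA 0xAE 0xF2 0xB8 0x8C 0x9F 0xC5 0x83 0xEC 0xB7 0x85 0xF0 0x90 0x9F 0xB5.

Offset 0: leading byte 0xE0 = 11100000 → 3-byte char #1 = E0 BA AE.
Offset 3: leading byte 0xF2 = 11110010 → 4-byte char #2 = F2 B8 8C 9F.
Offset 7: leading byte 0xC5 = 11000101 → 2-byte char #3 = C5 83.
Offset 9: leading byte 0xEC = 11101100 → 3-byte char #4 = EC B7 85.
Leading byte 0xEC = 11101100 matches 1110xxxx → 3-byte sequence.
Byte 1: 0xEC = 11101100, payload 1100 (4 bits).
Byte 2: 0xB7 = 10110111 (10xxxxxx ✓), payload 110111.
Byte 3: 0x85 = 10000101 (10xxxxxx ✓), payload 000101.
Concatenate: 1100110111000101 = 0xCDC5 (16 bits → U+CDC5).

U+CDC5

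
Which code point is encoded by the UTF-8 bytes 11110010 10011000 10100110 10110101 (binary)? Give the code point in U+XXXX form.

Leading byte 0xF2 = 11110010 matches 11110xxx → 4-byte sequence.
Byte 1: 0xF2 = 11110010, payload 010 (3 bits).
Byte 2: 0x98 = 10011000 (10xxxxxx ✓), payload 011000.
Byte 3: 0xA6 = 10100110 (10xxxxxx ✓), payload 100110.
Byte 4: 0xB5 = 10110101 (10xxxxxx ✓), payload 110101.
Concatenate: 010011000100110110101 = 0x989B5 (21 bits → U+989B5).

U+989B5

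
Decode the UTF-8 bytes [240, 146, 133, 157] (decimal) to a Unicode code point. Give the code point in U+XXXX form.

Leading byte 0xF0 = 11110000 matches 11110xxx → 4-byte sequence.
Byte 1: 0xF0 = 11110000, payload 000 (3 bits).
Byte 2: 0x92 = 10010010 (10xxxxxx ✓), payload 010010.
Byte 3: 0x85 = 10000101 (10xxxxxx ✓), payload 000101.
Byte 4: 0x9D = 10011101 (10xxxxxx ✓), payload 011101.
Concatenate: 000010010000101011101 = 0x1215D (21 bits → U+1215D).

U+1215D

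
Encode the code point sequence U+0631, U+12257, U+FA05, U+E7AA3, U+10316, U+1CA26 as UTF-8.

D8 B1 F0 92 89 97 EF A8 85 F3 A7 AA A3 F0 90 8C 96 F0 9C A8 A6

U+0631: 2-byte form → D8 B1.
U+12257: 4-byte form → F0 92 89 97.
U+FA05: 3-byte form → EF A8 85.
U+E7AA3: 4-byte form → F3 A7 AA A3.
U+10316: 4-byte form → F0 90 8C 96.
U+1CA26: 4-byte form → F0 9C A8 A6.
Concatenated (21 bytes): D8 B1 F0 92 89 97 EF A8 85 F3 A7 AA A3 F0 90 8C 96 F0 9C A8 A6.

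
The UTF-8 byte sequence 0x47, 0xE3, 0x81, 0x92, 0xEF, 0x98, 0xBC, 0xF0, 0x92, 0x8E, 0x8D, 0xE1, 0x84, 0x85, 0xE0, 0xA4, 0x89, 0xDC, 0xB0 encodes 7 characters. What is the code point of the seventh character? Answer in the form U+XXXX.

Offset 0: leading byte 0x47 = 01000111 → 1-byte char #1 = 47.
Offset 1: leading byte 0xE3 = 11100011 → 3-byte char #2 = E3 81 92.
Offset 4: leading byte 0xEF = 11101111 → 3-byte char #3 = EF 98 BC.
Offset 7: leading byte 0xF0 = 11110000 → 4-byte char #4 = F0 92 8E 8D.
Offset 11: leading byte 0xE1 = 11100001 → 3-byte char #5 = E1 84 85.
Offset 14: leading byte 0xE0 = 11100000 → 3-byte char #6 = E0 A4 89.
Offset 17: leading byte 0xDC = 11011100 → 2-byte char #7 = DC B0.
Leading byte 0xDC = 11011100 matches 110xxxxx → 2-byte sequence.
Byte 1: 0xDC = 11011100, payload 11100 (5 bits).
Byte 2: 0xB0 = 10110000 (10xxxxxx ✓), payload 110000.
Concatenate: 11100110000 = 0x730 (11 bits → U+0730).

U+0730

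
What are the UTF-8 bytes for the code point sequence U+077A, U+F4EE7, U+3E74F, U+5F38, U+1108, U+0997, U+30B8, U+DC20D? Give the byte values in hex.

DD BA F3 B4 BB A7 F0 BE 9D 8F E5 BC B8 E1 84 88 E0 A6 97 E3 82 B8 F3 9C 88 8D

U+077A: 2-byte form → DD BA.
U+F4EE7: 4-byte form → F3 B4 BB A7.
U+3E74F: 4-byte form → F0 BE 9D 8F.
U+5F38: 3-byte form → E5 BC B8.
U+1108: 3-byte form → E1 84 88.
U+0997: 3-byte form → E0 A6 97.
U+30B8: 3-byte form → E3 82 B8.
U+DC20D: 4-byte form → F3 9C 88 8D.
Concatenated (26 bytes): DD BA F3 B4 BB A7 F0 BE 9D 8F E5 BC B8 E1 84 88 E0 A6 97 E3 82 B8 F3 9C 88 8D.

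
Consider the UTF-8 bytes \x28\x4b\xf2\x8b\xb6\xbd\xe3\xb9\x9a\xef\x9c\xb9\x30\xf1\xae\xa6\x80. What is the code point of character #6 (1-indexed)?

Offset 0: leading byte 0x28 = 00101000 → 1-byte char #1 = 28.
Offset 1: leading byte 0x4B = 01001011 → 1-byte char #2 = 4B.
Offset 2: leading byte 0xF2 = 11110010 → 4-byte char #3 = F2 8B B6 BD.
Offset 6: leading byte 0xE3 = 11100011 → 3-byte char #4 = E3 B9 9A.
Offset 9: leading byte 0xEF = 11101111 → 3-byte char #5 = EF 9C B9.
Offset 12: leading byte 0x30 = 00110000 → 1-byte char #6 = 30.
Leading byte 0x30 = 00110000 matches 0xxxxxxx → 1-byte sequence.
Byte 1: 0x30 = 00110000, payload 0110000 (7 bits).
Concatenate: 0110000 = 0x30 (7 bits → U+0030).

U+0030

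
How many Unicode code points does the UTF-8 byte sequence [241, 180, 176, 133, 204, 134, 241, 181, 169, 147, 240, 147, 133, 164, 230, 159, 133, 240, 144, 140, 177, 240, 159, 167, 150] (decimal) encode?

7

Byte at offset 0: 0xF1 = 11110001 → 4-byte char (#1). Advance 4.
Byte at offset 4: 0xCC = 11001100 → 2-byte char (#2). Advance 2.
Byte at offset 6: 0xF1 = 11110001 → 4-byte char (#3). Advance 4.
Byte at offset 10: 0xF0 = 11110000 → 4-byte char (#4). Advance 4.
Byte at offset 14: 0xE6 = 11100110 → 3-byte char (#5). Advance 3.
Byte at offset 17: 0xF0 = 11110000 → 4-byte char (#6). Advance 4.
Byte at offset 21: 0xF0 = 11110000 → 4-byte char (#7). Advance 4.
Reached end at offset 25 after 7 code points.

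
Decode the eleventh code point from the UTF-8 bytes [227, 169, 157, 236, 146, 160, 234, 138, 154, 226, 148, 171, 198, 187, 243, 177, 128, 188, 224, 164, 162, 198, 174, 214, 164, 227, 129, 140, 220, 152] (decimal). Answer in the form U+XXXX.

Offset 0: leading byte 0xE3 = 11100011 → 3-byte char #1 = E3 A9 9D.
Offset 3: leading byte 0xEC = 11101100 → 3-byte char #2 = EC 92 A0.
Offset 6: leading byte 0xEA = 11101010 → 3-byte char #3 = EA 8A 9A.
Offset 9: leading byte 0xE2 = 11100010 → 3-byte char #4 = E2 94 AB.
Offset 12: leading byte 0xC6 = 11000110 → 2-byte char #5 = C6 BB.
Offset 14: leading byte 0xF3 = 11110011 → 4-byte char #6 = F3 B1 80 BC.
Offset 18: leading byte 0xE0 = 11100000 → 3-byte char #7 = E0 A4 A2.
Offset 21: leading byte 0xC6 = 11000110 → 2-byte char #8 = C6 AE.
Offset 23: leading byte 0xD6 = 11010110 → 2-byte char #9 = D6 A4.
Offset 25: leading byte 0xE3 = 11100011 → 3-byte char #10 = E3 81 8C.
Offset 28: leading byte 0xDC = 11011100 → 2-byte char #11 = DC 98.
Leading byte 0xDC = 11011100 matches 110xxxxx → 2-byte sequence.
Byte 1: 0xDC = 11011100, payload 11100 (5 bits).
Byte 2: 0x98 = 10011000 (10xxxxxx ✓), payload 011000.
Concatenate: 11100011000 = 0x718 (11 bits → U+0718).

U+0718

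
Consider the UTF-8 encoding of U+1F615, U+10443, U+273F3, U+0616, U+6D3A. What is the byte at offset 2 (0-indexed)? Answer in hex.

U+1F615 → 4-byte form F0 9F 98 95 at offsets 0–3.
Offset 2 falls in char 1's range; it's byte 3 of F0 9F 98 95 = 0x98.

0x98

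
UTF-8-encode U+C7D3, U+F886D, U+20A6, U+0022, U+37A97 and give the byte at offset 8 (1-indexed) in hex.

1-indexed offset 8 is 0-indexed offset 7.
U+C7D3 → 3-byte form EC 9F 93 at offsets 0–2.
U+F886D → 4-byte form F3 B8 A1 AD at offsets 3–6.
U+20A6 → 3-byte form E2 82 A6 at offsets 7–9.
Offset 7 falls in char 3's range; it's byte 1 of E2 82 A6 = 0xE2.

0xE2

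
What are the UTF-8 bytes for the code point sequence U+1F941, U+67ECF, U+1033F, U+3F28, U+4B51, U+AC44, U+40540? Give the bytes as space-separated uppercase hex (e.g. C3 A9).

F0 9F A5 81 F1 A7 BB 8F F0 90 8C BF E3 BC A8 E4 AD 91 EA B1 84 F1 80 95 80

U+1F941: 4-byte form → F0 9F A5 81.
U+67ECF: 4-byte form → F1 A7 BB 8F.
U+1033F: 4-byte form → F0 90 8C BF.
U+3F28: 3-byte form → E3 BC A8.
U+4B51: 3-byte form → E4 AD 91.
U+AC44: 3-byte form → EA B1 84.
U+40540: 4-byte form → F1 80 95 80.
Concatenated (25 bytes): F0 9F A5 81 F1 A7 BB 8F F0 90 8C BF E3 BC A8 E4 AD 91 EA B1 84 F1 80 95 80.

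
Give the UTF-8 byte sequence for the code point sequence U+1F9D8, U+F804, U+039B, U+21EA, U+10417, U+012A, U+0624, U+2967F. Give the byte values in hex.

F0 9F A7 98 EF A0 84 CE 9B E2 87 AA F0 90 90 97 C4 AA D8 A4 F0 A9 99 BF

U+1F9D8: 4-byte form → F0 9F A7 98.
U+F804: 3-byte form → EF A0 84.
U+039B: 2-byte form → CE 9B.
U+21EA: 3-byte form → E2 87 AA.
U+10417: 4-byte form → F0 90 90 97.
U+012A: 2-byte form → C4 AA.
U+0624: 2-byte form → D8 A4.
U+2967F: 4-byte form → F0 A9 99 BF.
Concatenated (24 bytes): F0 9F A7 98 EF A0 84 CE 9B E2 87 AA F0 90 90 97 C4 AA D8 A4 F0 A9 99 BF.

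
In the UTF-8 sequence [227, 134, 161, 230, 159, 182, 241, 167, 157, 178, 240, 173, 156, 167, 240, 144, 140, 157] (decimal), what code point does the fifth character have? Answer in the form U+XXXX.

Offset 0: leading byte 0xE3 = 11100011 → 3-byte char #1 = E3 86 A1.
Offset 3: leading byte 0xE6 = 11100110 → 3-byte char #2 = E6 9F B6.
Offset 6: leading byte 0xF1 = 11110001 → 4-byte char #3 = F1 A7 9D B2.
Offset 10: leading byte 0xF0 = 11110000 → 4-byte char #4 = F0 AD 9C A7.
Offset 14: leading byte 0xF0 = 11110000 → 4-byte char #5 = F0 90 8C 9D.
Leading byte 0xF0 = 11110000 matches 11110xxx → 4-byte sequence.
Byte 1: 0xF0 = 11110000, payload 000 (3 bits).
Byte 2: 0x90 = 10010000 (10xxxxxx ✓), payload 010000.
Byte 3: 0x8C = 10001100 (10xxxxxx ✓), payload 001100.
Byte 4: 0x9D = 10011101 (10xxxxxx ✓), payload 011101.
Concatenate: 000010000001100011101 = 0x1031D (21 bits → U+1031D).

U+1031D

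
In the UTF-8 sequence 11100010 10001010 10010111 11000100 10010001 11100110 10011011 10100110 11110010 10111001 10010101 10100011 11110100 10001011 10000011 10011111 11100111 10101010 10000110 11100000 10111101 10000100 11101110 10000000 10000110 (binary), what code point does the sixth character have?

Offset 0: leading byte 0xE2 = 11100010 → 3-byte char #1 = E2 8A 97.
Offset 3: leading byte 0xC4 = 11000100 → 2-byte char #2 = C4 91.
Offset 5: leading byte 0xE6 = 11100110 → 3-byte char #3 = E6 9B A6.
Offset 8: leading byte 0xF2 = 11110010 → 4-byte char #4 = F2 B9 95 A3.
Offset 12: leading byte 0xF4 = 11110100 → 4-byte char #5 = F4 8B 83 9F.
Offset 16: leading byte 0xE7 = 11100111 → 3-byte char #6 = E7 AA 86.
Leading byte 0xE7 = 11100111 matches 1110xxxx → 3-byte sequence.
Byte 1: 0xE7 = 11100111, payload 0111 (4 bits).
Byte 2: 0xAA = 10101010 (10xxxxxx ✓), payload 101010.
Byte 3: 0x86 = 10000110 (10xxxxxx ✓), payload 000110.
Concatenate: 0111101010000110 = 0x7A86 (16 bits → U+7A86).

U+7A86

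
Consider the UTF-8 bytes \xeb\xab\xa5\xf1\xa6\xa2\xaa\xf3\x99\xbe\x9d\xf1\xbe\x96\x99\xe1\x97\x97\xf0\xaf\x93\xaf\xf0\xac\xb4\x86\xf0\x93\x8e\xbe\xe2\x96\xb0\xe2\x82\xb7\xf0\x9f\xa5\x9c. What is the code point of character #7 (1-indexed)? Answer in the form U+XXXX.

U+2CD06

Offset 0: leading byte 0xEB = 11101011 → 3-byte char #1 = EB AB A5.
Offset 3: leading byte 0xF1 = 11110001 → 4-byte char #2 = F1 A6 A2 AA.
Offset 7: leading byte 0xF3 = 11110011 → 4-byte char #3 = F3 99 BE 9D.
Offset 11: leading byte 0xF1 = 11110001 → 4-byte char #4 = F1 BE 96 99.
Offset 15: leading byte 0xE1 = 11100001 → 3-byte char #5 = E1 97 97.
Offset 18: leading byte 0xF0 = 11110000 → 4-byte char #6 = F0 AF 93 AF.
Offset 22: leading byte 0xF0 = 11110000 → 4-byte char #7 = F0 AC B4 86.
Leading byte 0xF0 = 11110000 matches 11110xxx → 4-byte sequence.
Byte 1: 0xF0 = 11110000, payload 000 (3 bits).
Byte 2: 0xAC = 10101100 (10xxxxxx ✓), payload 101100.
Byte 3: 0xB4 = 10110100 (10xxxxxx ✓), payload 110100.
Byte 4: 0x86 = 10000110 (10xxxxxx ✓), payload 000110.
Concatenate: 000101100110100000110 = 0x2CD06 (21 bits → U+2CD06).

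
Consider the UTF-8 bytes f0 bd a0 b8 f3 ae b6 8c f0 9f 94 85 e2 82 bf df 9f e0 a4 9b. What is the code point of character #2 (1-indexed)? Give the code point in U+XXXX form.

Offset 0: leading byte 0xF0 = 11110000 → 4-byte char #1 = F0 BD A0 B8.
Offset 4: leading byte 0xF3 = 11110011 → 4-byte char #2 = F3 AE B6 8C.
Leading byte 0xF3 = 11110011 matches 11110xxx → 4-byte sequence.
Byte 1: 0xF3 = 11110011, payload 011 (3 bits).
Byte 2: 0xAE = 10101110 (10xxxxxx ✓), payload 101110.
Byte 3: 0xB6 = 10110110 (10xxxxxx ✓), payload 110110.
Byte 4: 0x8C = 10001100 (10xxxxxx ✓), payload 001100.
Concatenate: 011101110110110001100 = 0xEED8C (21 bits → U+EED8C).

U+EED8C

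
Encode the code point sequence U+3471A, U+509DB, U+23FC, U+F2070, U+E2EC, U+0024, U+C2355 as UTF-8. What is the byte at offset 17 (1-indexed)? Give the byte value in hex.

1-indexed offset 17 is 0-indexed offset 16.
U+3471A → 4-byte form F0 B4 9C 9A at offsets 0–3.
U+509DB → 4-byte form F1 90 A7 9B at offsets 4–7.
U+23FC → 3-byte form E2 8F BC at offsets 8–10.
U+F2070 → 4-byte form F3 B2 81 B0 at offsets 11–14.
U+E2EC → 3-byte form EE 8B AC at offsets 15–17.
Offset 16 falls in char 5's range; it's byte 2 of EE 8B AC = 0x8B.

0x8B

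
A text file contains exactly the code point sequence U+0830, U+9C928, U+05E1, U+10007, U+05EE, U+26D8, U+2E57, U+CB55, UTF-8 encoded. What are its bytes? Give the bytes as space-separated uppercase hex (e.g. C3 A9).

U+0830: 3-byte form → E0 A0 B0.
U+9C928: 4-byte form → F2 9C A4 A8.
U+05E1: 2-byte form → D7 A1.
U+10007: 4-byte form → F0 90 80 87.
U+05EE: 2-byte form → D7 AE.
U+26D8: 3-byte form → E2 9B 98.
U+2E57: 3-byte form → E2 B9 97.
U+CB55: 3-byte form → EC AD 95.
Concatenated (24 bytes): E0 A0 B0 F2 9C A4 A8 D7 A1 F0 90 80 87 D7 AE E2 9B 98 E2 B9 97 EC AD 95.

E0 A0 B0 F2 9C A4 A8 D7 A1 F0 90 80 87 D7 AE E2 9B 98 E2 B9 97 EC AD 95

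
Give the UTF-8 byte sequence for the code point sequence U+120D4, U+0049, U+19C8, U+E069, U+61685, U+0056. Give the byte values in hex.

F0 92 83 94 49 E1 A7 88 EE 81 A9 F1 A1 9A 85 56

U+120D4: 4-byte form → F0 92 83 94.
U+0049: 1-byte form → 49.
U+19C8: 3-byte form → E1 A7 88.
U+E069: 3-byte form → EE 81 A9.
U+61685: 4-byte form → F1 A1 9A 85.
U+0056: 1-byte form → 56.
Concatenated (16 bytes): F0 92 83 94 49 E1 A7 88 EE 81 A9 F1 A1 9A 85 56.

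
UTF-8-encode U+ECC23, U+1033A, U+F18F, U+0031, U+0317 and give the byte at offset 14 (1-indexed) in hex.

1-indexed offset 14 is 0-indexed offset 13.
U+ECC23 → 4-byte form F3 AC B0 A3 at offsets 0–3.
U+1033A → 4-byte form F0 90 8C BA at offsets 4–7.
U+F18F → 3-byte form EF 86 8F at offsets 8–10.
U+0031 → 1-byte form 31 at offsets 11–11.
U+0317 → 2-byte form CC 97 at offsets 12–13.
Offset 13 falls in char 5's range; it's byte 2 of CC 97 = 0x97.

0x97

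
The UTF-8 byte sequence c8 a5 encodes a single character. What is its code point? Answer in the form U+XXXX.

Leading byte 0xC8 = 11001000 matches 110xxxxx → 2-byte sequence.
Byte 1: 0xC8 = 11001000, payload 01000 (5 bits).
Byte 2: 0xA5 = 10100101 (10xxxxxx ✓), payload 100101.
Concatenate: 01000100101 = 0x225 (11 bits → U+0225).

U+0225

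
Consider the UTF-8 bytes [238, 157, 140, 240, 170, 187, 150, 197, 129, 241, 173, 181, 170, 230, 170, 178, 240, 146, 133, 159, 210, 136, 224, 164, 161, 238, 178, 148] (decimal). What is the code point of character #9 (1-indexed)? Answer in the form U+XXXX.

U+EC94

Offset 0: leading byte 0xEE = 11101110 → 3-byte char #1 = EE 9D 8C.
Offset 3: leading byte 0xF0 = 11110000 → 4-byte char #2 = F0 AA BB 96.
Offset 7: leading byte 0xC5 = 11000101 → 2-byte char #3 = C5 81.
Offset 9: leading byte 0xF1 = 11110001 → 4-byte char #4 = F1 AD B5 AA.
Offset 13: leading byte 0xE6 = 11100110 → 3-byte char #5 = E6 AA B2.
Offset 16: leading byte 0xF0 = 11110000 → 4-byte char #6 = F0 92 85 9F.
Offset 20: leading byte 0xD2 = 11010010 → 2-byte char #7 = D2 88.
Offset 22: leading byte 0xE0 = 11100000 → 3-byte char #8 = E0 A4 A1.
Offset 25: leading byte 0xEE = 11101110 → 3-byte char #9 = EE B2 94.
Leading byte 0xEE = 11101110 matches 1110xxxx → 3-byte sequence.
Byte 1: 0xEE = 11101110, payload 1110 (4 bits).
Byte 2: 0xB2 = 10110010 (10xxxxxx ✓), payload 110010.
Byte 3: 0x94 = 10010100 (10xxxxxx ✓), payload 010100.
Concatenate: 1110110010010100 = 0xEC94 (16 bits → U+EC94).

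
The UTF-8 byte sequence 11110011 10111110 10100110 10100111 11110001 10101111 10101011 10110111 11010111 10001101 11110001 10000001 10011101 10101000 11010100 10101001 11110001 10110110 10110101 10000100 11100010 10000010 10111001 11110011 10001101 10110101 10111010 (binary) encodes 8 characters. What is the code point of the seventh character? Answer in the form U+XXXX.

Offset 0: leading byte 0xF3 = 11110011 → 4-byte char #1 = F3 BE A6 A7.
Offset 4: leading byte 0xF1 = 11110001 → 4-byte char #2 = F1 AF AB B7.
Offset 8: leading byte 0xD7 = 11010111 → 2-byte char #3 = D7 8D.
Offset 10: leading byte 0xF1 = 11110001 → 4-byte char #4 = F1 81 9D A8.
Offset 14: leading byte 0xD4 = 11010100 → 2-byte char #5 = D4 A9.
Offset 16: leading byte 0xF1 = 11110001 → 4-byte char #6 = F1 B6 B5 84.
Offset 20: leading byte 0xE2 = 11100010 → 3-byte char #7 = E2 82 B9.
Leading byte 0xE2 = 11100010 matches 1110xxxx → 3-byte sequence.
Byte 1: 0xE2 = 11100010, payload 0010 (4 bits).
Byte 2: 0x82 = 10000010 (10xxxxxx ✓), payload 000010.
Byte 3: 0xB9 = 10111001 (10xxxxxx ✓), payload 111001.
Concatenate: 0010000010111001 = 0x20B9 (16 bits → U+20B9).

U+20B9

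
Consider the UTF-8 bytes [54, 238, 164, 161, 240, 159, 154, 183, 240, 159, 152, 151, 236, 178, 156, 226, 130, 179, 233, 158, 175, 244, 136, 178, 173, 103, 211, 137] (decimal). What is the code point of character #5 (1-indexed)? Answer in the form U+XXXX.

Offset 0: leading byte 0x36 = 00110110 → 1-byte char #1 = 36.
Offset 1: leading byte 0xEE = 11101110 → 3-byte char #2 = EE A4 A1.
Offset 4: leading byte 0xF0 = 11110000 → 4-byte char #3 = F0 9F 9A B7.
Offset 8: leading byte 0xF0 = 11110000 → 4-byte char #4 = F0 9F 98 97.
Offset 12: leading byte 0xEC = 11101100 → 3-byte char #5 = EC B2 9C.
Leading byte 0xEC = 11101100 matches 1110xxxx → 3-byte sequence.
Byte 1: 0xEC = 11101100, payload 1100 (4 bits).
Byte 2: 0xB2 = 10110010 (10xxxxxx ✓), payload 110010.
Byte 3: 0x9C = 10011100 (10xxxxxx ✓), payload 011100.
Concatenate: 1100110010011100 = 0xCC9C (16 bits → U+CC9C).

U+CC9C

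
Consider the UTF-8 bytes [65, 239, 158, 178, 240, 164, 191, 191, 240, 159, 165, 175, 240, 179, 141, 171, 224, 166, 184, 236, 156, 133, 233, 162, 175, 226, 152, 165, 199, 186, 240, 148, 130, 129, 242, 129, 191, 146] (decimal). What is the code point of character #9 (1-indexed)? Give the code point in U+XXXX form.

U+2625

Offset 0: leading byte 0x41 = 01000001 → 1-byte char #1 = 41.
Offset 1: leading byte 0xEF = 11101111 → 3-byte char #2 = EF 9E B2.
Offset 4: leading byte 0xF0 = 11110000 → 4-byte char #3 = F0 A4 BF BF.
Offset 8: leading byte 0xF0 = 11110000 → 4-byte char #4 = F0 9F A5 AF.
Offset 12: leading byte 0xF0 = 11110000 → 4-byte char #5 = F0 B3 8D AB.
Offset 16: leading byte 0xE0 = 11100000 → 3-byte char #6 = E0 A6 B8.
Offset 19: leading byte 0xEC = 11101100 → 3-byte char #7 = EC 9C 85.
Offset 22: leading byte 0xE9 = 11101001 → 3-byte char #8 = E9 A2 AF.
Offset 25: leading byte 0xE2 = 11100010 → 3-byte char #9 = E2 98 A5.
Leading byte 0xE2 = 11100010 matches 1110xxxx → 3-byte sequence.
Byte 1: 0xE2 = 11100010, payload 0010 (4 bits).
Byte 2: 0x98 = 10011000 (10xxxxxx ✓), payload 011000.
Byte 3: 0xA5 = 10100101 (10xxxxxx ✓), payload 100101.
Concatenate: 0010011000100101 = 0x2625 (16 bits → U+2625).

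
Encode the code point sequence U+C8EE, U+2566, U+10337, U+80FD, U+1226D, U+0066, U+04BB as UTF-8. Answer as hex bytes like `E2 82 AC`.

EC A3 AE E2 95 A6 F0 90 8C B7 E8 83 BD F0 92 89 AD 66 D2 BB

U+C8EE: 3-byte form → EC A3 AE.
U+2566: 3-byte form → E2 95 A6.
U+10337: 4-byte form → F0 90 8C B7.
U+80FD: 3-byte form → E8 83 BD.
U+1226D: 4-byte form → F0 92 89 AD.
U+0066: 1-byte form → 66.
U+04BB: 2-byte form → D2 BB.
Concatenated (20 bytes): EC A3 AE E2 95 A6 F0 90 8C B7 E8 83 BD F0 92 89 AD 66 D2 BB.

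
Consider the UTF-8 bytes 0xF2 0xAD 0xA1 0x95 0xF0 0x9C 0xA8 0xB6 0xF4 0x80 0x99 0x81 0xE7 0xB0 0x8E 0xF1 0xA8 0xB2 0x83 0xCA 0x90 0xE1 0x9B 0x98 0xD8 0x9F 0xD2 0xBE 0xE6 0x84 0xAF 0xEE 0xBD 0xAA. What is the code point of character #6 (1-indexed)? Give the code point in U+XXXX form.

U+0290

Offset 0: leading byte 0xF2 = 11110010 → 4-byte char #1 = F2 AD A1 95.
Offset 4: leading byte 0xF0 = 11110000 → 4-byte char #2 = F0 9C A8 B6.
Offset 8: leading byte 0xF4 = 11110100 → 4-byte char #3 = F4 80 99 81.
Offset 12: leading byte 0xE7 = 11100111 → 3-byte char #4 = E7 B0 8E.
Offset 15: leading byte 0xF1 = 11110001 → 4-byte char #5 = F1 A8 B2 83.
Offset 19: leading byte 0xCA = 11001010 → 2-byte char #6 = CA 90.
Leading byte 0xCA = 11001010 matches 110xxxxx → 2-byte sequence.
Byte 1: 0xCA = 11001010, payload 01010 (5 bits).
Byte 2: 0x90 = 10010000 (10xxxxxx ✓), payload 010000.
Concatenate: 01010010000 = 0x290 (11 bits → U+0290).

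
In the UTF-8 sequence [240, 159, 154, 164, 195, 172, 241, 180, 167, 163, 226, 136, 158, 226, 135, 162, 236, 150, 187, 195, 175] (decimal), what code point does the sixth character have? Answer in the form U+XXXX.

Offset 0: leading byte 0xF0 = 11110000 → 4-byte char #1 = F0 9F 9A A4.
Offset 4: leading byte 0xC3 = 11000011 → 2-byte char #2 = C3 AC.
Offset 6: leading byte 0xF1 = 11110001 → 4-byte char #3 = F1 B4 A7 A3.
Offset 10: leading byte 0xE2 = 11100010 → 3-byte char #4 = E2 88 9E.
Offset 13: leading byte 0xE2 = 11100010 → 3-byte char #5 = E2 87 A2.
Offset 16: leading byte 0xEC = 11101100 → 3-byte char #6 = EC 96 BB.
Leading byte 0xEC = 11101100 matches 1110xxxx → 3-byte sequence.
Byte 1: 0xEC = 11101100, payload 1100 (4 bits).
Byte 2: 0x96 = 10010110 (10xxxxxx ✓), payload 010110.
Byte 3: 0xBB = 10111011 (10xxxxxx ✓), payload 111011.
Concatenate: 1100010110111011 = 0xC5BB (16 bits → U+C5BB).

U+C5BB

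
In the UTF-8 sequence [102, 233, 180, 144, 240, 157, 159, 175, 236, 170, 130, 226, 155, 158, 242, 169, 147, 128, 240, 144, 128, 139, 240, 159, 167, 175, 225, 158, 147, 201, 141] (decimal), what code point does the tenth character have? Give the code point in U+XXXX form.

Offset 0: leading byte 0x66 = 01100110 → 1-byte char #1 = 66.
Offset 1: leading byte 0xE9 = 11101001 → 3-byte char #2 = E9 B4 90.
Offset 4: leading byte 0xF0 = 11110000 → 4-byte char #3 = F0 9D 9F AF.
Offset 8: leading byte 0xEC = 11101100 → 3-byte char #4 = EC AA 82.
Offset 11: leading byte 0xE2 = 11100010 → 3-byte char #5 = E2 9B 9E.
Offset 14: leading byte 0xF2 = 11110010 → 4-byte char #6 = F2 A9 93 80.
Offset 18: leading byte 0xF0 = 11110000 → 4-byte char #7 = F0 90 80 8B.
Offset 22: leading byte 0xF0 = 11110000 → 4-byte char #8 = F0 9F A7 AF.
Offset 26: leading byte 0xE1 = 11100001 → 3-byte char #9 = E1 9E 93.
Offset 29: leading byte 0xC9 = 11001001 → 2-byte char #10 = C9 8D.
Leading byte 0xC9 = 11001001 matches 110xxxxx → 2-byte sequence.
Byte 1: 0xC9 = 11001001, payload 01001 (5 bits).
Byte 2: 0x8D = 10001101 (10xxxxxx ✓), payload 001101.
Concatenate: 01001001101 = 0x24D (11 bits → U+024D).

U+024D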